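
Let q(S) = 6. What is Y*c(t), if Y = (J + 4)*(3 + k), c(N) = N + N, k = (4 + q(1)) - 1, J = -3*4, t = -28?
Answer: 5376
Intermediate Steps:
J = -12
k = 9 (k = (4 + 6) - 1 = 10 - 1 = 9)
c(N) = 2*N
Y = -96 (Y = (-12 + 4)*(3 + 9) = -8*12 = -96)
Y*c(t) = -192*(-28) = -96*(-56) = 5376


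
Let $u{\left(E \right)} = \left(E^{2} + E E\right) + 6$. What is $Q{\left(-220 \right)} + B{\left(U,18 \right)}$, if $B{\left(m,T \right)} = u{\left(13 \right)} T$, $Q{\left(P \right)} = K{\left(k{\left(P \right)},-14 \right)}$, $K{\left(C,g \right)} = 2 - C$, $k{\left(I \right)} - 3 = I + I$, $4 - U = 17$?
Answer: $6631$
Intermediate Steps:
$U = -13$ ($U = 4 - 17 = -13$)
$k{\left(I \right)} = 3 + 2 I$ ($k{\left(I \right)} = 3 + \left(I + I\right) = 3 + 2 I$)
$Q{\left(P \right)} = -1 - 2 P$ ($Q{\left(P \right)} = 2 - \left(3 + 2 P\right) = -1 - 2 P$)
$u{\left(E \right)} = 6 + 2 E^{2}$ ($u{\left(E \right)} = \left(E^{2} + E^{2}\right) + 6 = 2 E^{2} + 6 = 6 + 2 E^{2}$)
$B{\left(m,T \right)} = 344 T$ ($B{\left(m,T \right)} = \left(6 + 2 \cdot 13^{2}\right) T = \left(6 + 2 \cdot 169\right) T = \left(6 + 338\right) T = 344 T$)
$Q{\left(-220 \right)} + B{\left(U,18 \right)} = \left(-1 - -440\right) + 344 \cdot 18 = \left(-1 + 440\right) + 6192 = 439 + 6192 = 6631$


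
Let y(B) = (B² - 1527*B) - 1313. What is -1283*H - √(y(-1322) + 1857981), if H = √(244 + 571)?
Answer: -√5623046 - 1283*√815 ≈ -38999.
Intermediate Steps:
H = √815 ≈ 28.548
y(B) = -1313 + B² - 1527*B
-1283*H - √(y(-1322) + 1857981) = -1283*√815 - √((-1313 + (-1322)² - 1527*(-1322)) + 1857981) = -1283*√815 - √((-1313 + 1747684 + 2018694) + 1857981) = -1283*√815 - √(3765065 + 1857981) = -1283*√815 - √5623046 = -√5623046 - 1283*√815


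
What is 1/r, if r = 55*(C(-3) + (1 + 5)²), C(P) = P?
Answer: 1/1815 ≈ 0.00055096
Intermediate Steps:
r = 1815 (r = 55*(-3 + (1 + 5)²) = 55*(-3 + 6²) = 55*(-3 + 36) = 55*33 = 1815)
1/r = 1/1815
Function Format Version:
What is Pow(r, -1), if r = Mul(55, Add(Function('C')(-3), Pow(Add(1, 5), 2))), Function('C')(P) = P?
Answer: Rational(1, 1815) ≈ 0.00055096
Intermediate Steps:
r = 1815 (r = Mul(55, Add(-3, Pow(Add(1, 5), 2))) = Mul(55, Add(-3, Pow(6, 2))) = Mul(55, Add(-3, 36)) = Mul(55, 33) = 1815)
Pow(r, -1) = Pow(1815, -1) = Rational(1, 1815)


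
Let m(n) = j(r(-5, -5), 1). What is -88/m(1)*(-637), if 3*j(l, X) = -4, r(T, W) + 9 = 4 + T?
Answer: -42042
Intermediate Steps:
r(T, W) = -5 + T (r(T, W) = -9 + (4 + T) = -5 + T)
j(l, X) = -4/3 (j(l, X) = (⅓)*(-4) = -4/3)
m(n) = -4/3
-88/m(1)*(-637) = -88/(-4/3)*(-637) = -88*(-¾)*(-637) = 66*(-637) = -42042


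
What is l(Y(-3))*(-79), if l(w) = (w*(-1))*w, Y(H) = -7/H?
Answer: 3871/9 ≈ 430.11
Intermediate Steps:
l(w) = -w² (l(w) = (-w)*w = -w²)
l(Y(-3))*(-79) = -(-7/(-3))²*(-79) = -(-7*(-⅓))²*(-79) = -(7/3)²*(-79) = -1*49/9*(-79) = -49/9*(-79) = 3871/9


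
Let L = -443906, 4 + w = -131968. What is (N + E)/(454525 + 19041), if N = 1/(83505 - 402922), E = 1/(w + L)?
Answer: -895295/87110203534887316 ≈ -1.0278e-11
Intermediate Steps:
w = -131972 (w = -4 - 131968 = -131972)
E = -1/575878 (E = 1/(-131972 - 443906) = 1/(-575878) = -1/575878 ≈ -1.7365e-6)
N = -1/319417 (N = 1/(-319417) = -1/319417 ≈ -3.1307e-6)
(N + E)/(454525 + 19041) = (-1/319417 - 1/575878)/(454525 + 19041) = -895295/183945223126/473566 = -895295/183945223126*1/473566 = -895295/87110203534887316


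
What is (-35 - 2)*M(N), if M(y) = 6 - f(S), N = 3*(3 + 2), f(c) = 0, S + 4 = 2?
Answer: -222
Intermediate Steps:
S = -2 (S = -4 + 2 = -2)
N = 15 (N = 3*5 = 15)
M(y) = 6 (M(y) = 6 - 1*0 = 6 + 0 = 6)
(-35 - 2)*M(N) = (-35 - 2)*6 = -37*6 = -222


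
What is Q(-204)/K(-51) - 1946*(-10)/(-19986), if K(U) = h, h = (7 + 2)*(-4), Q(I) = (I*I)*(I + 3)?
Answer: 2321923778/9993 ≈ 2.3236e+5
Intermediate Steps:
Q(I) = I²*(3 + I)
h = -36 (h = 9*(-4) = -36)
K(U) = -36
Q(-204)/K(-51) - 1946*(-10)/(-19986) = ((-204)²*(3 - 204))/(-36) - 1946*(-10)/(-19986) = (41616*(-201))*(-1/36) + 19460*(-1/19986) = -8364816*(-1/36) - 9730/9993 = 232356 - 9730/9993 = 2321923778/9993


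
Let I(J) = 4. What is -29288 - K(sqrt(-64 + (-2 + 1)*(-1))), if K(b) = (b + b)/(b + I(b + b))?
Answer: 2*(-43935*sqrt(7) + 58576*I)/(-4*I + 3*sqrt(7)) ≈ -29290.0 - 0.80377*I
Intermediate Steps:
K(b) = 2*b/(4 + b) (K(b) = (b + b)/(b + 4) = (2*b)/(4 + b) = 2*b/(4 + b))
-29288 - K(sqrt(-64 + (-2 + 1)*(-1))) = -29288 - 2*sqrt(-64 + (-2 + 1)*(-1))/(4 + sqrt(-64 + (-2 + 1)*(-1))) = -29288 - 2*sqrt(-64 - 1*(-1))/(4 + sqrt(-64 - 1*(-1))) = -29288 - 2*sqrt(-64 + 1)/(4 + sqrt(-64 + 1)) = -29288 - 2*sqrt(-63)/(4 + sqrt(-63)) = -29288 - 2*3*I*sqrt(7)/(4 + 3*I*sqrt(7)) = -29288 - 6*I*sqrt(7)/(4 + 3*I*sqrt(7))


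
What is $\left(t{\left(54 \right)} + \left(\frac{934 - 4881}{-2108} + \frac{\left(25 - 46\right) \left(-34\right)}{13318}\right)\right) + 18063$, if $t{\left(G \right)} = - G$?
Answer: $\frac{252822466177}{14037172} \approx 18011.0$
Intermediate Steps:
$\left(t{\left(54 \right)} + \left(\frac{934 - 4881}{-2108} + \frac{\left(25 - 46\right) \left(-34\right)}{13318}\right)\right) + 18063 = \left(\left(-1\right) 54 + \left(\frac{934 - 4881}{-2108} + \frac{\left(25 - 46\right) \left(-34\right)}{13318}\right)\right) + 18063 = \left(-54 + \left(\left(934 - 4881\right) \left(- \frac{1}{2108}\right) + \left(-21\right) \left(-34\right) \frac{1}{13318}\right)\right) + 18063 = \left(-54 + \left(\left(-3947\right) \left(- \frac{1}{2108}\right) + 714 \cdot \frac{1}{13318}\right)\right) + 18063 = \left(-54 + \left(\frac{3947}{2108} + \frac{357}{6659}\right)\right) + 18063 = \left(-54 + \frac{27035629}{14037172}\right) + 18063 = - \frac{730971659}{14037172} + 18063 = \frac{252822466177}{14037172}$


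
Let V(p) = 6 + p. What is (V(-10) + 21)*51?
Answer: 867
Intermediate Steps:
(V(-10) + 21)*51 = ((6 - 10) + 21)*51 = (-4 + 21)*51 = 17*51 = 867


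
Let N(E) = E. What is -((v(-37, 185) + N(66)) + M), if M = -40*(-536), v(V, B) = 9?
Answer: -21515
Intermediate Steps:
M = 21440
-((v(-37, 185) + N(66)) + M) = -((9 + 66) + 21440) = -(75 + 21440) = -1*21515 = -21515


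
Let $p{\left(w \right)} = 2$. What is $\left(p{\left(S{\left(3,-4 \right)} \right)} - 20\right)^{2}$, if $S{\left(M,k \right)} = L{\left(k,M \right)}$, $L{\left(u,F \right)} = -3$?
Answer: $324$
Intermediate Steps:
$S{\left(M,k \right)} = -3$
$\left(p{\left(S{\left(3,-4 \right)} \right)} - 20\right)^{2} = \left(2 - 20\right)^{2} = \left(-18\right)^{2} = 324$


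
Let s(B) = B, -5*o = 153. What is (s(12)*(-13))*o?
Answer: 23868/5 ≈ 4773.6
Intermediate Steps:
o = -153/5 (o = -⅕*153 = -153/5 ≈ -30.600)
(s(12)*(-13))*o = (12*(-13))*(-153/5) = -156*(-153/5) = 23868/5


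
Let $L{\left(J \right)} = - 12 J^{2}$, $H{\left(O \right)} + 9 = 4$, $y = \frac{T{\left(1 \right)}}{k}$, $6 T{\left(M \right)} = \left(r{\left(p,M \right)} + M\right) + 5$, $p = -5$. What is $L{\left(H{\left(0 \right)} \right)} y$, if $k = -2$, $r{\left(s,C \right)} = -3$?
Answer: $75$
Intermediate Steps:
$T{\left(M \right)} = \frac{1}{3} + \frac{M}{6}$ ($T{\left(M \right)} = \frac{\left(-3 + M\right) + 5}{6} = \frac{2 + M}{6} = \frac{1}{3} + \frac{M}{6}$)
$y = - \frac{1}{4}$ ($y = \frac{\frac{1}{3} + \frac{1}{6} \cdot 1}{-2} = \left(\frac{1}{3} + \frac{1}{6}\right) \left(- \frac{1}{2}\right) = \frac{1}{2} \left(- \frac{1}{2}\right) = - \frac{1}{4} \approx -0.25$)
$H{\left(O \right)} = -5$ ($H{\left(O \right)} = -9 + 4 = -5$)
$L{\left(H{\left(0 \right)} \right)} y = - 12 \left(-5\right)^{2} \left(- \frac{1}{4}\right) = \left(-12\right) 25 \left(- \frac{1}{4}\right) = \left(-300\right) \left(- \frac{1}{4}\right) = 75$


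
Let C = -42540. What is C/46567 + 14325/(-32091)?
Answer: -677407805/498127199 ≈ -1.3599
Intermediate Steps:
C/46567 + 14325/(-32091) = -42540/46567 + 14325/(-32091) = -42540*1/46567 + 14325*(-1/32091) = -42540/46567 - 4775/10697 = -677407805/498127199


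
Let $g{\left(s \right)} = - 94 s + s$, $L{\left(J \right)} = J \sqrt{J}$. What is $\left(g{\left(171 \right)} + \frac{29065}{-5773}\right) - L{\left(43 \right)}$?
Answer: $- \frac{91837084}{5773} - 43 \sqrt{43} \approx -16190.0$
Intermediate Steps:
$L{\left(J \right)} = J^{\frac{3}{2}}$
$g{\left(s \right)} = - 93 s$
$\left(g{\left(171 \right)} + \frac{29065}{-5773}\right) - L{\left(43 \right)} = \left(\left(-93\right) 171 + \frac{29065}{-5773}\right) - 43^{\frac{3}{2}} = \left(-15903 + 29065 \left(- \frac{1}{5773}\right)\right) - 43 \sqrt{43} = \left(-15903 - \frac{29065}{5773}\right) - 43 \sqrt{43} = - \frac{91837084}{5773} - 43 \sqrt{43}$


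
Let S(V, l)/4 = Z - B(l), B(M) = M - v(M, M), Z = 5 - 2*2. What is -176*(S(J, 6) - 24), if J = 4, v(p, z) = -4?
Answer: 10560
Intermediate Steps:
Z = 1 (Z = 5 - 4 = 1)
B(M) = 4 + M (B(M) = M - 1*(-4) = M + 4 = 4 + M)
S(V, l) = -12 - 4*l (S(V, l) = 4*(1 - (4 + l)) = 4*(1 + (-4 - l)) = 4*(-3 - l) = -12 - 4*l)
-176*(S(J, 6) - 24) = -176*((-12 - 4*6) - 24) = -176*((-12 - 24) - 24) = -176*(-36 - 24) = -(-10560) = -176*(-60) = 10560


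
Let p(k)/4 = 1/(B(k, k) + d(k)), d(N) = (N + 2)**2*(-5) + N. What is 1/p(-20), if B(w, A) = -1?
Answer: -1641/4 ≈ -410.25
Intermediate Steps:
d(N) = N - 5*(2 + N)**2 (d(N) = (2 + N)**2*(-5) + N = -5*(2 + N)**2 + N = N - 5*(2 + N)**2)
p(k) = 4/(-1 + k - 5*(2 + k)**2) (p(k) = 4/(-1 + (k - 5*(2 + k)**2)) = 4/(-1 + k - 5*(2 + k)**2))
1/p(-20) = 1/(-4/(1 - 1*(-20) + 5*(2 - 20)**2)) = 1/(-4/(1 + 20 + 5*(-18)**2)) = 1/(-4/(1 + 20 + 5*324)) = 1/(-4/(1 + 20 + 1620)) = 1/(-4/1641) = -1641/4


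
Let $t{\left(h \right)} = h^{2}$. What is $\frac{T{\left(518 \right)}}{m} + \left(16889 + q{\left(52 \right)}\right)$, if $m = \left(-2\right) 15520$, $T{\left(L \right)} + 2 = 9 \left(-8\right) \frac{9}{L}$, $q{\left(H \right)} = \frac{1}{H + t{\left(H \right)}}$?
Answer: $\frac{46775092028269}{2769559520} \approx 16889.0$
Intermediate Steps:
$q{\left(H \right)} = \frac{1}{H + H^{2}}$
$T{\left(L \right)} = -2 - \frac{648}{L}$ ($T{\left(L \right)} = -2 + 9 \left(-8\right) \frac{9}{L} = -2 - 72 \frac{9}{L} = -2 - \frac{648}{L}$)
$m = -31040$
$\frac{T{\left(518 \right)}}{m} + \left(16889 + q{\left(52 \right)}\right) = \frac{-2 - \frac{648}{518}}{-31040} + \left(16889 + \frac{1}{52 \left(1 + 52\right)}\right) = \left(-2 - \frac{324}{259}\right) \left(- \frac{1}{31040}\right) + \left(16889 + \frac{1}{52 \cdot 53}\right) = \left(-2 - \frac{324}{259}\right) \left(- \frac{1}{31040}\right) + \left(16889 + \frac{1}{52} \cdot \frac{1}{53}\right) = \left(- \frac{842}{259}\right) \left(- \frac{1}{31040}\right) + \left(16889 + \frac{1}{2756}\right) = \frac{421}{4019680} + \frac{46546085}{2756} = \frac{46775092028269}{2769559520}$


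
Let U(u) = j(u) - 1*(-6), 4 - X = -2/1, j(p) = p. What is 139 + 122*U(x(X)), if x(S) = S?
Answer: 1603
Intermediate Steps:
X = 6 (X = 4 - (-2)/1 = 4 - (-2) = 4 - 1*(-2) = 4 + 2 = 6)
U(u) = 6 + u (U(u) = u - 1*(-6) = u + 6 = 6 + u)
139 + 122*U(x(X)) = 139 + 122*(6 + 6) = 139 + 122*12 = 139 + 1464 = 1603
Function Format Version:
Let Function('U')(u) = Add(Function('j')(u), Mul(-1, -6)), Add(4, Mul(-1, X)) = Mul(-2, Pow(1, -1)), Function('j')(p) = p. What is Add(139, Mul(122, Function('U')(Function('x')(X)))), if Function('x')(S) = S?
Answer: 1603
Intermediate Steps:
X = 6 (X = Add(4, Mul(-1, Mul(-2, Pow(1, -1)))) = Add(4, Mul(-1, Mul(-2, 1))) = Add(4, Mul(-1, -2)) = Add(4, 2) = 6)
Function('U')(u) = Add(6, u) (Function('U')(u) = Add(u, Mul(-1, -6)) = Add(u, 6) = Add(6, u))
Add(139, Mul(122, Function('U')(Function('x')(X)))) = Add(139, Mul(122, Add(6, 6))) = Add(139, Mul(122, 12)) = Add(139, 1464) = 1603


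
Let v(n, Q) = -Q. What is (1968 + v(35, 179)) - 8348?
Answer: -6559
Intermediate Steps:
(1968 + v(35, 179)) - 8348 = (1968 - 1*179) - 8348 = (1968 - 179) - 8348 = 1789 - 8348 = -6559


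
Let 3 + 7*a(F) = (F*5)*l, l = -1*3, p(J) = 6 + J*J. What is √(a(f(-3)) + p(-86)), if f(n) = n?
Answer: 4*√463 ≈ 86.070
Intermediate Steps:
p(J) = 6 + J²
l = -3
a(F) = -3/7 - 15*F/7 (a(F) = -3/7 + ((F*5)*(-3))/7 = -3/7 + ((5*F)*(-3))/7 = -3/7 + (-15*F)/7 = -3/7 - 15*F/7)
√(a(f(-3)) + p(-86)) = √((-3/7 - 15/7*(-3)) + (6 + (-86)²)) = √((-3/7 + 45/7) + (6 + 7396)) = √(6 + 7402) = √7408 = 4*√463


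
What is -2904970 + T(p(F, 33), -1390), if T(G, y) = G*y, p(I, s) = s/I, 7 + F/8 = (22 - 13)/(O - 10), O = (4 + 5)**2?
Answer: -5668873055/1952 ≈ -2.9041e+6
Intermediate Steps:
O = 81 (O = 9**2 = 81)
F = -3904/71 (F = -56 + 8*((22 - 13)/(81 - 10)) = -56 + 8*(9/71) = -56 + 72/71 = -3904/71 ≈ -54.986)
-2904970 + T(p(F, 33), -1390) = -2904970 + (33/(-3904/71))*(-1390) = -2904970 + (33*(-71/3904))*(-1390) = -2904970 - 2343/3904*(-1390) = -2904970 + 1628385/1952 = -5668873055/1952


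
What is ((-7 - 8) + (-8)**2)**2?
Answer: 2401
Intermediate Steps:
((-7 - 8) + (-8)**2)**2 = (-15 + 64)**2 = 49**2 = 2401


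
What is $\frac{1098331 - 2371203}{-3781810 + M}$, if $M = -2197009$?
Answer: $\frac{1272872}{5978819} \approx 0.2129$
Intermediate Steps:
$\frac{1098331 - 2371203}{-3781810 + M} = \frac{1098331 - 2371203}{-3781810 - 2197009} = - \frac{1272872}{-5978819} = \left(-1272872\right) \left(- \frac{1}{5978819}\right) = \frac{1272872}{5978819}$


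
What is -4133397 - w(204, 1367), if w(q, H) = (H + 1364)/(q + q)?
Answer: -1686428707/408 ≈ -4.1334e+6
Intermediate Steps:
w(q, H) = (1364 + H)/(2*q) (w(q, H) = (1364 + H)/((2*q)) = (1364 + H)*(1/(2*q)) = (1364 + H)/(2*q))
-4133397 - w(204, 1367) = -4133397 - (1364 + 1367)/(2*204) = -4133397 - 2731/(2*204) = -4133397 - 1*2731/408 = -4133397 - 2731/408 = -1686428707/408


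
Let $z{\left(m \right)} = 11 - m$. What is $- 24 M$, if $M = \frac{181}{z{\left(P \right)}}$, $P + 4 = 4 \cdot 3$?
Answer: $-1448$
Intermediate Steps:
$P = 8$ ($P = -4 + 4 \cdot 3 = -4 + 12 = 8$)
$M = \frac{181}{3}$ ($M = \frac{181}{11 - 8} = \frac{181}{3} \approx 60.333$)
$- 24 M = \left(-24\right) \frac{181}{3} = -1448$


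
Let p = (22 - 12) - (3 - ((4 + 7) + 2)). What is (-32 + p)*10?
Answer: -120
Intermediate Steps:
p = 20 (p = 10 - (3 - (11 + 2)) = 10 - (3 - 1*13) = 10 - (3 - 13) = 10 - 1*(-10) = 10 + 10 = 20)
(-32 + p)*10 = (-32 + 20)*10 = -12*10 = -120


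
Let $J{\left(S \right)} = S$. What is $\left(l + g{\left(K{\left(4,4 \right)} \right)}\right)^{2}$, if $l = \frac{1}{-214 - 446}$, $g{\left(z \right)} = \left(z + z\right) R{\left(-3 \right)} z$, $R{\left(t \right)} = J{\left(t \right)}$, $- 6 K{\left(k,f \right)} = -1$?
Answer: $\frac{1369}{48400} \approx 0.028285$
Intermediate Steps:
$K{\left(k,f \right)} = \frac{1}{6}$ ($K{\left(k,f \right)} = \left(- \frac{1}{6}\right) \left(-1\right) = \frac{1}{6}$)
$R{\left(t \right)} = t$
$g{\left(z \right)} = - 6 z^{2}$ ($g{\left(z \right)} = \left(z + z\right) \left(-3\right) z = 2 z \left(-3\right) z = - 6 z z = - 6 z^{2}$)
$l = - \frac{1}{660}$ ($l = \frac{1}{-660} = - \frac{1}{660} \approx -0.0015152$)
$\left(l + g{\left(K{\left(4,4 \right)} \right)}\right)^{2} = \left(- \frac{1}{660} - \frac{6}{36}\right)^{2} = \left(- \frac{1}{660} - \frac{1}{6}\right)^{2} = \left(- \frac{37}{220}\right)^{2} = \frac{1369}{48400}$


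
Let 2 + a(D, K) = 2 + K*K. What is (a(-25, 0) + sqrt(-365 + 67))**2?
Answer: -298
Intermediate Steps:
a(D, K) = K**2 (a(D, K) = -2 + (2 + K*K) = -2 + (2 + K**2) = K**2)
(a(-25, 0) + sqrt(-365 + 67))**2 = (0**2 + sqrt(-365 + 67))**2 = (0 + sqrt(-298))**2 = (0 + I*sqrt(298))**2 = (I*sqrt(298))**2 = -298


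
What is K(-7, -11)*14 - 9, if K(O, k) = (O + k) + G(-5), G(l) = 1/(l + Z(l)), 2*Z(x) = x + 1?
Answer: -263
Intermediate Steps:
Z(x) = ½ + x/2 (Z(x) = (x + 1)/2 = (1 + x)/2 = ½ + x/2)
G(l) = 1/(½ + 3*l/2) (G(l) = 1/(l + (½ + l/2)) = 1/(½ + 3*l/2))
K(O, k) = -⅐ + O + k (K(O, k) = (O + k) + 2/(1 + 3*(-5)) = (O + k) + 2/(1 - 15) = (O + k) + 2/(-14) = (O + k) + 2*(-1/14) = (O + k) - ⅐ = -⅐ + O + k)
K(-7, -11)*14 - 9 = (-⅐ - 7 - 11)*14 - 9 = -127/7*14 - 9 = -254 - 9 = -263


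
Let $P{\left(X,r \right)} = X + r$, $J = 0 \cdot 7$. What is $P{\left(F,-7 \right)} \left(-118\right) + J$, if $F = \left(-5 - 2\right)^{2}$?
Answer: $-4956$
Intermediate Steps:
$F = 49$ ($F = \left(-7\right)^{2} = 49$)
$J = 0$
$P{\left(F,-7 \right)} \left(-118\right) + J = \left(49 - 7\right) \left(-118\right) + 0 = 42 \left(-118\right) + 0 = -4956 + 0 = -4956$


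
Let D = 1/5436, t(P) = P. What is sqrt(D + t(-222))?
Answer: I*sqrt(182225441)/906 ≈ 14.9*I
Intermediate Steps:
D = 1/5436 ≈ 0.00018396
sqrt(D + t(-222)) = sqrt(1/5436 - 222) = sqrt(-1206791/5436) = I*sqrt(182225441)/906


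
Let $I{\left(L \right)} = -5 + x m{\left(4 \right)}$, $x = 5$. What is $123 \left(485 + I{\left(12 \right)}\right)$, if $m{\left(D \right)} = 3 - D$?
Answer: $58425$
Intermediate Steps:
$I{\left(L \right)} = -10$ ($I{\left(L \right)} = -5 + 5 \left(3 - 4\right) = -5 + 5 \left(-1\right) = -5 - 5 = -10$)
$123 \left(485 + I{\left(12 \right)}\right) = 123 \left(485 - 10\right) = 123 \cdot 475 = 58425$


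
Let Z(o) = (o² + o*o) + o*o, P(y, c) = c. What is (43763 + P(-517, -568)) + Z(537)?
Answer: 908302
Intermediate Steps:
Z(o) = 3*o² (Z(o) = (o² + o²) + o² = 2*o² + o² = 3*o²)
(43763 + P(-517, -568)) + Z(537) = (43763 - 568) + 3*537² = 43195 + 3*288369 = 43195 + 865107 = 908302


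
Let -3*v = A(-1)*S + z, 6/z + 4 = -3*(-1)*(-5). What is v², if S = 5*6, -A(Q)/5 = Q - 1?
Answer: 3602404/361 ≈ 9979.0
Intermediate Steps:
A(Q) = 5 - 5*Q (A(Q) = -5*(Q - 1) = -5*(-1 + Q) = 5 - 5*Q)
z = -6/19 (z = 6/(-4 - 3*(-1)*(-5)) = 6/(-4 + 3*(-5)) = 6/(-4 - 15) = 6/(-19) = 6*(-1/19) = -6/19 ≈ -0.31579)
S = 30
v = -1898/19 (v = -((5 - 5*(-1))*30 - 6/19)/3 = -((5 + 5)*30 - 6/19)/3 = -(10*30 - 6/19)/3 = -(300 - 6/19)/3 = -⅓*5694/19 = -1898/19 ≈ -99.895)
v² = (-1898/19)² = 3602404/361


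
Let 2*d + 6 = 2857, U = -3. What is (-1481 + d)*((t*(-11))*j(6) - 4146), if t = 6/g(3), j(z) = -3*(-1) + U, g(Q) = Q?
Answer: 230103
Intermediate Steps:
d = 2851/2 (d = -3 + (½)*2857 = -3 + 2857/2 = 2851/2 ≈ 1425.5)
j(z) = 0 (j(z) = -3*(-1) - 3 = 3 - 3 = 0)
t = 2 (t = 6/3 = 6*(⅓) = 2)
(-1481 + d)*((t*(-11))*j(6) - 4146) = (-1481 + 2851/2)*((2*(-11))*0 - 4146) = -111*(-22*0 - 4146)/2 = -111*(0 - 4146)/2 = -111/2*(-4146) = 230103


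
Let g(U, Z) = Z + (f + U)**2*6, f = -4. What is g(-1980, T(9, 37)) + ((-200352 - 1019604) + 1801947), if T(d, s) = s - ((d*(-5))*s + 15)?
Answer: 24201214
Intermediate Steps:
T(d, s) = -15 + s + 5*d*s (T(d, s) = s - ((-5*d)*s + 15) = s - (-5*d*s + 15) = s - (15 - 5*d*s) = s + (-15 + 5*d*s) = -15 + s + 5*d*s)
g(U, Z) = Z + 6*(-4 + U)**2 (g(U, Z) = Z + (-4 + U)**2*6 = Z + 6*(-4 + U)**2)
g(-1980, T(9, 37)) + ((-200352 - 1019604) + 1801947) = ((-15 + 37 + 5*9*37) + 6*(-4 - 1980)**2) + ((-200352 - 1019604) + 1801947) = ((-15 + 37 + 1665) + 6*(-1984)**2) + (-1219956 + 1801947) = (1687 + 6*3936256) + 581991 = (1687 + 23617536) + 581991 = 23619223 + 581991 = 24201214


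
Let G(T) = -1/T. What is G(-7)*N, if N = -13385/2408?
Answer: -13385/16856 ≈ -0.79408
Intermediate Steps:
N = -13385/2408 (N = -13385*1/2408 = -13385/2408 ≈ -5.5586)
G(-7)*N = -1/(-7)*(-13385/2408) = -1*(-⅐)*(-13385/2408) = (⅐)*(-13385/2408) = -13385/16856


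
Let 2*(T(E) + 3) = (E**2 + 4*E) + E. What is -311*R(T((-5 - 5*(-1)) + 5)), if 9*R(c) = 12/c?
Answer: -622/33 ≈ -18.848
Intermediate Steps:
T(E) = -3 + E**2/2 + 5*E/2 (T(E) = -3 + ((E**2 + 4*E) + E)/2 = -3 + (E**2 + 5*E)/2 = -3 + (E**2/2 + 5*E/2) = -3 + E**2/2 + 5*E/2)
R(c) = 4/(3*c) (R(c) = (12/c)/9 = 4/(3*c))
-311*R(T((-5 - 5*(-1)) + 5)) = -1244/(3*(-3 + ((-5 - 5*(-1)) + 5)**2/2 + 5*((-5 - 5*(-1)) + 5)/2)) = -1244/(3*(-3 + ((-5 + 5) + 5)**2/2 + 5*((-5 + 5) + 5)/2)) = -1244/(3*(-3 + (0 + 5)**2/2 + 5*(0 + 5)/2)) = -1244/(3*(-3 + (1/2)*5**2 + (5/2)*5)) = -1244/(3*(-3 + (1/2)*25 + 25/2)) = -1244/(3*(-3 + 25/2 + 25/2)) = -1244/(3*22) = -311*2/33 = -622/33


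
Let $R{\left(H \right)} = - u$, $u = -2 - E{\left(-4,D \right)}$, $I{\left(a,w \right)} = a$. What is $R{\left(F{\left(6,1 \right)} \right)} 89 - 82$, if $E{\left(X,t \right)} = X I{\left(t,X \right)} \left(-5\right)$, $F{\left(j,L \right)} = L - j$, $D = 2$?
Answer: $3656$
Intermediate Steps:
$E{\left(X,t \right)} = - 5 X t$ ($E{\left(X,t \right)} = X t \left(-5\right) = - 5 X t$)
$u = -42$ ($u = -2 - \left(-5\right) \left(-4\right) 2 = -2 - 40 = -42$)
$R{\left(H \right)} = 42$ ($R{\left(H \right)} = \left(-1\right) \left(-42\right) = 42$)
$R{\left(F{\left(6,1 \right)} \right)} 89 - 82 = 42 \cdot 89 - 82 = 3738 - 82 = 3656$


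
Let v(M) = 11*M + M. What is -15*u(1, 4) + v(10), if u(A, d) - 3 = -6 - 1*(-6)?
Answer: 75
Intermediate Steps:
u(A, d) = 3 (u(A, d) = 3 + (-6 - 1*(-6)) = 3 + (-6 + 6) = 3 + 0 = 3)
v(M) = 12*M
-15*u(1, 4) + v(10) = -15*3 + 12*10 = -45 + 120 = 75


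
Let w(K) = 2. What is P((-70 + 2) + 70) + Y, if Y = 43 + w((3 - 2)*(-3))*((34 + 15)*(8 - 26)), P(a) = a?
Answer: -1719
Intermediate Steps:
Y = -1721 (Y = 43 + 2*((34 + 15)*(8 - 26)) = 43 + 2*(49*(-18)) = 43 + 2*(-882) = 43 - 1764 = -1721)
P((-70 + 2) + 70) + Y = ((-70 + 2) + 70) - 1721 = (-68 + 70) - 1721 = 2 - 1721 = -1719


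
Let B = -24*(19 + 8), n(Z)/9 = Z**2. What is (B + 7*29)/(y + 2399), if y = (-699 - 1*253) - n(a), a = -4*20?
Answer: 445/56153 ≈ 0.0079248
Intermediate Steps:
a = -80
n(Z) = 9*Z**2
y = -58552 (y = (-699 - 1*253) - 9*(-80)**2 = (-699 - 253) - 9*6400 = -952 - 1*57600 = -952 - 57600 = -58552)
B = -648 (B = -24*27 = -648)
(B + 7*29)/(y + 2399) = (-648 + 7*29)/(-58552 + 2399) = (-648 + 203)/(-56153) = -445*(-1/56153) = 445/56153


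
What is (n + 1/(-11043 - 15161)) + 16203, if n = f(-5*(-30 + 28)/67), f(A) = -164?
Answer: 420285955/26204 ≈ 16039.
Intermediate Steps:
n = -164
(n + 1/(-11043 - 15161)) + 16203 = (-164 + 1/(-11043 - 15161)) + 16203 = (-164 + 1/(-26204)) + 16203 = (-164 - 1/26204) + 16203 = -4297457/26204 + 16203 = 420285955/26204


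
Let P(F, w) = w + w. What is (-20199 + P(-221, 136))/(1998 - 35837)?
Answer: 19927/33839 ≈ 0.58888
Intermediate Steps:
P(F, w) = 2*w
(-20199 + P(-221, 136))/(1998 - 35837) = (-20199 + 2*136)/(1998 - 35837) = (-20199 + 272)/(-33839) = -19927*(-1/33839) = 19927/33839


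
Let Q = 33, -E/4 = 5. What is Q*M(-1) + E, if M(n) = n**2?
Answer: 13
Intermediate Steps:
E = -20 (E = -4*5 = -20)
Q*M(-1) + E = 33*(-1)**2 - 20 = 33*1 - 20 = 33 - 20 = 13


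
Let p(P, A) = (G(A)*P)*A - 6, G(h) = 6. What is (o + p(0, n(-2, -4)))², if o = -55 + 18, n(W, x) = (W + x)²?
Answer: 1849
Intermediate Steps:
p(P, A) = -6 + 6*A*P (p(P, A) = (6*P)*A - 6 = 6*A*P - 6 = -6 + 6*A*P)
o = -37
(o + p(0, n(-2, -4)))² = (-37 + (-6 + 6*(-2 - 4)²*0))² = (-37 + (-6 + 6*(-6)²*0))² = (-37 + (-6 + 6*36*0))² = (-37 + (-6 + 0))² = (-37 - 6)² = (-43)² = 1849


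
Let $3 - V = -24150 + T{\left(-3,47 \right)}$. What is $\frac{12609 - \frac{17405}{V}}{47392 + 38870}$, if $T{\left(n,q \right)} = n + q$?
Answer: $\frac{151986488}{1039845279} \approx 0.14616$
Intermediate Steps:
$V = 24109$ ($V = 3 - \left(-24150 + \left(-3 + 47\right)\right) = 3 - \left(-24150 + 44\right) = 3 - -24106 = 3 + 24106 = 24109$)
$\frac{12609 - \frac{17405}{V}}{47392 + 38870} = \frac{12609 - \frac{17405}{24109}}{47392 + 38870} = \frac{12609 - \frac{17405}{24109}}{86262} = \left(12609 - \frac{17405}{24109}\right) \frac{1}{86262} = \frac{303972976}{24109} \cdot \frac{1}{86262} = \frac{151986488}{1039845279}$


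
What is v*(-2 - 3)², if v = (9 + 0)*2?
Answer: 450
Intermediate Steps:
v = 18 (v = 9*2 = 18)
v*(-2 - 3)² = 18*(-2 - 3)² = 18*(-5)² = 18*25 = 450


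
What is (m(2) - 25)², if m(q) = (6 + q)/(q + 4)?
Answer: 5041/9 ≈ 560.11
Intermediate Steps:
m(q) = (6 + q)/(4 + q)
(m(2) - 25)² = ((6 + 2)/(4 + 2) - 25)² = (8/6 - 25)² = ((⅙)*8 - 25)² = (4/3 - 25)² = (-71/3)² = 5041/9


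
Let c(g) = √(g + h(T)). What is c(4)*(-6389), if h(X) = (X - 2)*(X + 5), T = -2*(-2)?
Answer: -6389*√22 ≈ -29967.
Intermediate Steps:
T = 4
h(X) = (-2 + X)*(5 + X)
c(g) = √(18 + g) (c(g) = √(g + (-10 + 4² + 3*4)) = √(g + (-10 + 16 + 12)) = √(g + 18) = √(18 + g))
c(4)*(-6389) = √(18 + 4)*(-6389) = √22*(-6389) = -6389*√22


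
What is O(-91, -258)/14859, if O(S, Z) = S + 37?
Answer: -6/1651 ≈ -0.0036342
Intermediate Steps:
O(S, Z) = 37 + S
O(-91, -258)/14859 = (37 - 91)/14859 = -54*1/14859 = -6/1651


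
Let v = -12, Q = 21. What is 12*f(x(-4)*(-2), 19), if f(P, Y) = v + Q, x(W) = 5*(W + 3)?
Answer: 108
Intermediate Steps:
x(W) = 15 + 5*W (x(W) = 5*(3 + W) = 15 + 5*W)
f(P, Y) = 9 (f(P, Y) = -12 + 21 = 9)
12*f(x(-4)*(-2), 19) = 12*9 = 108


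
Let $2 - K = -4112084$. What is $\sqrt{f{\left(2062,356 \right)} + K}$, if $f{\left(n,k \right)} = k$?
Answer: $3 \sqrt{456938} \approx 2027.9$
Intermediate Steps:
$K = 4112086$ ($K = 2 - -4112084 = 2 + 4112084 = 4112086$)
$\sqrt{f{\left(2062,356 \right)} + K} = \sqrt{356 + 4112086} = \sqrt{4112442} = 3 \sqrt{456938}$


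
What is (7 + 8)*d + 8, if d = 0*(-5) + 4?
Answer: 68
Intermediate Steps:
d = 4 (d = 0 + 4 = 4)
(7 + 8)*d + 8 = (7 + 8)*4 + 8 = 15*4 + 8 = 60 + 8 = 68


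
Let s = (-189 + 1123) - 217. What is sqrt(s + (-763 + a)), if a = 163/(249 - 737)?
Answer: I*sqrt(2758542)/244 ≈ 6.8069*I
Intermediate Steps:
a = -163/488 (a = 163/(-488) = 163*(-1/488) = -163/488 ≈ -0.33402)
s = 717 (s = 934 - 217 = 717)
sqrt(s + (-763 + a)) = sqrt(717 + (-763 - 163/488)) = sqrt(717 - 372507/488) = sqrt(-22611/488) = I*sqrt(2758542)/244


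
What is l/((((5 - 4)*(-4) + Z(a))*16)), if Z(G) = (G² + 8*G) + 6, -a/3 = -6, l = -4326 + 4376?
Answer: 5/752 ≈ 0.0066489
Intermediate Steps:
l = 50
a = 18 (a = -3*(-6) = 18)
Z(G) = 6 + G² + 8*G
l/((((5 - 4)*(-4) + Z(a))*16)) = 50/((((5 - 4)*(-4) + (6 + 18² + 8*18))*16)) = 50/(((1*(-4) + (6 + 324 + 144))*16)) = 50/(((-4 + 474)*16)) = 50/((470*16)) = 50/7520 = 50*(1/7520) = 5/752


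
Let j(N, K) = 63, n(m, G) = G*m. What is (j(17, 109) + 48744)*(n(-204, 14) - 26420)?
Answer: -1428873732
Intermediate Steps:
(j(17, 109) + 48744)*(n(-204, 14) - 26420) = (63 + 48744)*(14*(-204) - 26420) = 48807*(-2856 - 26420) = 48807*(-29276) = -1428873732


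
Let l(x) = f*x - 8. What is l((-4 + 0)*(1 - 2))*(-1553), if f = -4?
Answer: 37272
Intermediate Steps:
l(x) = -8 - 4*x (l(x) = -4*x - 8 = -8 - 4*x)
l((-4 + 0)*(1 - 2))*(-1553) = (-8 - 4*(-4 + 0)*(1 - 2))*(-1553) = (-8 - (-16)*(-1))*(-1553) = (-8 - 4*4)*(-1553) = (-8 - 16)*(-1553) = -24*(-1553) = 37272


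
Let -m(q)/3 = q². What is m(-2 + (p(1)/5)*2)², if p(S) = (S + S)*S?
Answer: 11664/625 ≈ 18.662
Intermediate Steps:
p(S) = 2*S² (p(S) = (2*S)*S = 2*S²)
m(q) = -3*q²
m(-2 + (p(1)/5)*2)² = (-3*(-2 + ((2*1²)/5)*2)²)² = (-3*(-2 + ((2*1)*(⅕))*2)²)² = (-3*(-2 + (2*(⅕))*2)²)² = (-3*(-2 + (⅖)*2)²)² = (-3*(-2 + ⅘)²)² = (-3*(-6/5)²)² = (-3*36/25)² = (-108/25)² = 11664/625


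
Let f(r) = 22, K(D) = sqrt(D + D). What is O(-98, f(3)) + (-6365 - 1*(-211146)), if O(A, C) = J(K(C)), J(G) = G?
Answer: 204781 + 2*sqrt(11) ≈ 2.0479e+5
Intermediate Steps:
K(D) = sqrt(2)*sqrt(D) (K(D) = sqrt(2*D) = sqrt(2)*sqrt(D))
O(A, C) = sqrt(2)*sqrt(C)
O(-98, f(3)) + (-6365 - 1*(-211146)) = sqrt(2)*sqrt(22) + (-6365 - 1*(-211146)) = 2*sqrt(11) + (-6365 + 211146) = 2*sqrt(11) + 204781 = 204781 + 2*sqrt(11)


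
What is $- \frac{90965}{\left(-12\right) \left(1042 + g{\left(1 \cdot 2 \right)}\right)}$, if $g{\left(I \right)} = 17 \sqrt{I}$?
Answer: $\frac{2060555}{283092} - \frac{67235 \sqrt{2}}{566184} \approx 7.1108$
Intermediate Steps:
$- \frac{90965}{\left(-12\right) \left(1042 + g{\left(1 \cdot 2 \right)}\right)} = - \frac{90965}{\left(-12\right) \left(1042 + 17 \sqrt{1 \cdot 2}\right)} = - \frac{90965}{\left(-12\right) \left(1042 + 17 \sqrt{2}\right)} = - \frac{90965}{-12504 - 204 \sqrt{2}}$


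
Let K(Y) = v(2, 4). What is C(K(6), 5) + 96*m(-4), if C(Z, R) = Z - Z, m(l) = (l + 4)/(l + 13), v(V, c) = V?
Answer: 0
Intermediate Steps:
K(Y) = 2
m(l) = (4 + l)/(13 + l)
C(Z, R) = 0
C(K(6), 5) + 96*m(-4) = 0 + 96*((4 - 4)/(13 - 4)) = 0 + 96*(0/9) = 0 + 96*((⅑)*0) = 0 + 96*0 = 0 + 0 = 0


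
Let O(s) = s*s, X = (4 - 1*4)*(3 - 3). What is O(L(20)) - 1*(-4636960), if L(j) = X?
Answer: 4636960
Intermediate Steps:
X = 0 (X = (4 - 4)*0 = 0*0 = 0)
L(j) = 0
O(s) = s**2
O(L(20)) - 1*(-4636960) = 0**2 - 1*(-4636960) = 0 + 4636960 = 4636960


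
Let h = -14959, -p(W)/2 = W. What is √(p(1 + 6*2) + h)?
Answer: 9*I*√185 ≈ 122.41*I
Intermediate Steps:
p(W) = -2*W
√(p(1 + 6*2) + h) = √(-2*(1 + 6*2) - 14959) = √(-2*(1 + 12) - 14959) = √(-2*13 - 14959) = √(-26 - 14959) = √(-14985) = 9*I*√185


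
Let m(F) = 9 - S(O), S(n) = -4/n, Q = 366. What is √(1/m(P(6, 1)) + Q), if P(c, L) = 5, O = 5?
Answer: √17939/7 ≈ 19.134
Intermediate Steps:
m(F) = 49/5 (m(F) = 9 - (-4)/5 = 9 - 1*(-⅘) = 9 + ⅘ = 49/5)
√(1/m(P(6, 1)) + Q) = √(1/(49/5) + 366) = √(5/49 + 366) = √(17939/49) = √17939/7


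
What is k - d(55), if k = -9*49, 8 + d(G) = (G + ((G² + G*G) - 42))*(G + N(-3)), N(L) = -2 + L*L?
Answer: -376339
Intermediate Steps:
N(L) = -2 + L²
d(G) = -8 + (7 + G)*(-42 + G + 2*G²) (d(G) = -8 + (G + ((G² + G*G) - 42))*(G + (-2 + (-3)²)) = -8 + (G + ((G² + G²) - 42))*(G + (-2 + 9)) = -8 + (G + (2*G² - 42))*(G + 7) = -8 + (G + (-42 + 2*G²))*(7 + G) = -8 + (-42 + G + 2*G²)*(7 + G) = -8 + (7 + G)*(-42 + G + 2*G²))
k = -441
k - d(55) = -441 - (-302 - 35*55 + 2*55³ + 15*55²) = -441 - (-302 - 1925 + 2*166375 + 15*3025) = -441 - (-302 - 1925 + 332750 + 45375) = -441 - 1*375898 = -441 - 375898 = -376339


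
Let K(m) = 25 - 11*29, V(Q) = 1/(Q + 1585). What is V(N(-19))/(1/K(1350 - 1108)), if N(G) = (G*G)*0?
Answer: -294/1585 ≈ -0.18549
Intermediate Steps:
N(G) = 0 (N(G) = G²*0 = 0)
V(Q) = 1/(1585 + Q)
K(m) = -294 (K(m) = 25 - 319 = -294)
V(N(-19))/(1/K(1350 - 1108)) = 1/((1585 + 0)*(1/(-294))) = 1/(1585*(-1/294)) = (1/1585)*(-294) = -294/1585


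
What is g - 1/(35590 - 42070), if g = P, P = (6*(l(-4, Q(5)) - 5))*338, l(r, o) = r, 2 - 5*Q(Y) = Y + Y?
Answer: -118272959/6480 ≈ -18252.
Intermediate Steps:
Q(Y) = 2/5 - 2*Y/5 (Q(Y) = 2/5 - (Y + Y)/5 = 2/5 - 2*Y/5)
P = -18252 (P = (6*(-4 - 5))*338 = (6*(-9))*338 = -54*338 = -18252)
g = -18252
g - 1/(35590 - 42070) = -18252 - 1/(35590 - 42070) = -18252 - 1/(-6480) = -18252 - 1*(-1/6480) = -18252 + 1/6480 = -118272959/6480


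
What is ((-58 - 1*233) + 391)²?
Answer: 10000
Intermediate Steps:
((-58 - 1*233) + 391)² = ((-58 - 233) + 391)² = (-291 + 391)² = 100² = 10000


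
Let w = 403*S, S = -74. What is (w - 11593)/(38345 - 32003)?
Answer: -13805/2114 ≈ -6.5303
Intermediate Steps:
w = -29822 (w = 403*(-74) = -29822)
(w - 11593)/(38345 - 32003) = (-29822 - 11593)/(38345 - 32003) = -41415/6342 = -41415*1/6342 = -13805/2114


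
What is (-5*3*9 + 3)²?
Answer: 17424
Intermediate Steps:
(-5*3*9 + 3)² = (-15*9 + 3)² = (-135 + 3)² = (-132)² = 17424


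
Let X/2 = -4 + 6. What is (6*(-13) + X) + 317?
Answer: 243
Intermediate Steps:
X = 4 (X = 2*(-4 + 6) = 2*2 = 4)
(6*(-13) + X) + 317 = (6*(-13) + 4) + 317 = (-78 + 4) + 317 = -74 + 317 = 243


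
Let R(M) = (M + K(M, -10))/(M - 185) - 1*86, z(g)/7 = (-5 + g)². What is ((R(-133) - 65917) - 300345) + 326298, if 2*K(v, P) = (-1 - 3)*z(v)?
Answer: -235267/6 ≈ -39211.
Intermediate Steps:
z(g) = 7*(-5 + g)²
K(v, P) = -14*(-5 + v)² (K(v, P) = ((-1 - 3)*(7*(-5 + v)²))/2 = (-28*(-5 + v)²)/2 = -14*(-5 + v)²)
R(M) = -86 + (M - 14*(-5 + M)²)/(-185 + M) (R(M) = (M - 14*(-5 + M)²)/(M - 185) - 1*86 = (M - 14*(-5 + M)²)/(-185 + M) - 86 = -86 + (M - 14*(-5 + M)²)/(-185 + M))
((R(-133) - 65917) - 300345) + 326298 = (((15560 - 14*(-133)² + 55*(-133))/(-185 - 133) - 65917) - 300345) + 326298 = (((15560 - 14*17689 - 7315)/(-318) - 65917) - 300345) + 326298 = ((-(15560 - 247646 - 7315)/318 - 65917) - 300345) + 326298 = ((-1/318*(-239401) - 65917) - 300345) + 326298 = ((4517/6 - 65917) - 300345) + 326298 = (-390985/6 - 300345) + 326298 = -2193055/6 + 326298 = -235267/6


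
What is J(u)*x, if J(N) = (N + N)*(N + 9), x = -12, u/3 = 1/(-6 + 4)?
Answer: 270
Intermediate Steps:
u = -3/2 (u = 3/(-6 + 4) = 3/(-2) = 3*(-1/2) = -3/2 ≈ -1.5000)
J(N) = 2*N*(9 + N) (J(N) = (2*N)*(9 + N) = 2*N*(9 + N))
J(u)*x = (2*(-3/2)*(9 - 3/2))*(-12) = (2*(-3/2)*(15/2))*(-12) = -45/2*(-12) = 270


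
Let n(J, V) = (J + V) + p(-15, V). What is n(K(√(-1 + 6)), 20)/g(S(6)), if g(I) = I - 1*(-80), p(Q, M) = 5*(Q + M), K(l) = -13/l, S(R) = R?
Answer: 45/86 - 13*√5/430 ≈ 0.45565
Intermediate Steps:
p(Q, M) = 5*M + 5*Q (p(Q, M) = 5*(M + Q) = 5*M + 5*Q)
g(I) = 80 + I (g(I) = I + 80 = 80 + I)
n(J, V) = -75 + J + 6*V (n(J, V) = (J + V) + (5*V + 5*(-15)) = (J + V) + (5*V - 75) = (J + V) + (-75 + 5*V) = -75 + J + 6*V)
n(K(√(-1 + 6)), 20)/g(S(6)) = (-75 - 13/√(-1 + 6) + 6*20)/(80 + 6) = (-75 - 13*√5/5 + 120)/86 = (-75 - 13*√5/5 + 120)*(1/86) = (45 - 13*√5/5)*(1/86) = 45/86 - 13*√5/430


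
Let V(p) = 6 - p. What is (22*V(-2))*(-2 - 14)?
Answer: -2816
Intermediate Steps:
(22*V(-2))*(-2 - 14) = (22*(6 - 1*(-2)))*(-2 - 14) = (22*(6 + 2))*(-16) = (22*8)*(-16) = 176*(-16) = -2816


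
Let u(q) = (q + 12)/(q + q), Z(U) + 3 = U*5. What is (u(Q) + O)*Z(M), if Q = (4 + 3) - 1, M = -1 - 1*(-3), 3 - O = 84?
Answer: -1113/2 ≈ -556.50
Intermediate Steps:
O = -81 (O = 3 - 1*84 = 3 - 84 = -81)
M = 2 (M = -1 + 3 = 2)
Q = 6 (Q = 7 - 1 = 6)
Z(U) = -3 + 5*U (Z(U) = -3 + U*5 = -3 + 5*U)
u(q) = (12 + q)/(2*q) (u(q) = (12 + q)/((2*q)) = (12 + q)*(1/(2*q)) = (12 + q)/(2*q))
(u(Q) + O)*Z(M) = ((½)*(12 + 6)/6 - 81)*(-3 + 5*2) = ((½)*(⅙)*18 - 81)*(-3 + 10) = (3/2 - 81)*7 = -159/2*7 = -1113/2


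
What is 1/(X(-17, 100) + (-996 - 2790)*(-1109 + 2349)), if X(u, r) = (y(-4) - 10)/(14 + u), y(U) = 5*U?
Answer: -1/4694630 ≈ -2.1301e-7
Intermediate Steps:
X(u, r) = -30/(14 + u) (X(u, r) = (5*(-4) - 10)/(14 + u) = (-20 - 10)/(14 + u) = -30/(14 + u))
1/(X(-17, 100) + (-996 - 2790)*(-1109 + 2349)) = 1/(-30/(14 - 17) + (-996 - 2790)*(-1109 + 2349)) = 1/(-30/(-3) - 3786*1240) = 1/(-30*(-⅓) - 4694640) = 1/(10 - 4694640) = 1/(-4694630) = -1/4694630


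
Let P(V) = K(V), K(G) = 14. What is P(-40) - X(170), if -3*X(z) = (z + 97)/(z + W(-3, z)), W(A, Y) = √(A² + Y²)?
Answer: -15004/9 + 89*√28909/9 ≈ 14.262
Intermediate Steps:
P(V) = 14
X(z) = -(97 + z)/(3*(z + √(9 + z²))) (X(z) = -(z + 97)/(3*(z + √((-3)² + z²))) = -(97 + z)/(3*(z + √(9 + z²))))
P(-40) - X(170) = 14 - (-97 - 1*170)/(3*(170 + √(9 + 170²))) = 14 - (-97 - 170)/(3*(170 + √(9 + 28900))) = 14 - (-267)/(3*(170 + √28909)) = 14 - (-89)/(170 + √28909) = 14 + 89/(170 + √28909)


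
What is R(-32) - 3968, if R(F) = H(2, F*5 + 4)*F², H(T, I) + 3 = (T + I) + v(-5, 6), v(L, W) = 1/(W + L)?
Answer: -163712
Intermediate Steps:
v(L, W) = 1/(L + W)
H(T, I) = -2 + I + T (H(T, I) = -3 + ((T + I) + 1/(-5 + 6)) = -3 + ((I + T) + 1/1) = -3 + ((I + T) + 1) = -3 + (1 + I + T) = -2 + I + T)
R(F) = F²*(4 + 5*F) (R(F) = (-2 + (F*5 + 4) + 2)*F² = (-2 + (5*F + 4) + 2)*F² = (-2 + (4 + 5*F) + 2)*F² = (4 + 5*F)*F² = F²*(4 + 5*F))
R(-32) - 3968 = (-32)²*(4 + 5*(-32)) - 3968 = 1024*(4 - 160) - 3968 = 1024*(-156) - 3968 = -159744 - 3968 = -163712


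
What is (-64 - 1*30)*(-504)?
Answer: 47376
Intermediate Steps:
(-64 - 1*30)*(-504) = (-64 - 30)*(-504) = -94*(-504) = 47376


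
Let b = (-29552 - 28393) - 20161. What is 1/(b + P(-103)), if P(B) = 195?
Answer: -1/77911 ≈ -1.2835e-5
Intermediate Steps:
b = -78106 (b = -57945 - 20161 = -78106)
1/(b + P(-103)) = 1/(-78106 + 195) = 1/(-77911) = -1/77911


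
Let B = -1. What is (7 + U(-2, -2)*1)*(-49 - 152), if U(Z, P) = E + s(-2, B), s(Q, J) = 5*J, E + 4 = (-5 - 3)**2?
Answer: -12462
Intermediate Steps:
E = 60 (E = -4 + (-5 - 3)**2 = -4 + (-8)**2 = -4 + 64 = 60)
U(Z, P) = 55 (U(Z, P) = 60 + 5*(-1) = 60 - 5 = 55)
(7 + U(-2, -2)*1)*(-49 - 152) = (7 + 55*1)*(-49 - 152) = (7 + 55)*(-201) = 62*(-201) = -12462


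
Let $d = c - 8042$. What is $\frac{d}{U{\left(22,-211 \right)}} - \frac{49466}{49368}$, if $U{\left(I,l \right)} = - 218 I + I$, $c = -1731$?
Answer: $\frac{5598245}{5356428} \approx 1.0451$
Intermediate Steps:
$d = -9773$ ($d = -1731 - 8042 = -9773$)
$U{\left(I,l \right)} = - 217 I$
$\frac{d}{U{\left(22,-211 \right)}} - \frac{49466}{49368} = - \frac{9773}{\left(-217\right) 22} - \frac{49466}{49368} = - \frac{9773}{-4774} - \frac{24733}{24684} = \left(-9773\right) \left(- \frac{1}{4774}\right) - \frac{24733}{24684} = \frac{9773}{4774} - \frac{24733}{24684} = \frac{5598245}{5356428}$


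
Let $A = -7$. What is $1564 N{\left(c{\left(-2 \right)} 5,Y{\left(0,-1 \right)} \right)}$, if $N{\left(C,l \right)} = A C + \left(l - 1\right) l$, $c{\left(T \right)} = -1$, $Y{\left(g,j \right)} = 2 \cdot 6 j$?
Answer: $298724$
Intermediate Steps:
$Y{\left(g,j \right)} = 12 j$
$N{\left(C,l \right)} = - 7 C + l \left(-1 + l\right)$ ($N{\left(C,l \right)} = - 7 C + \left(l - 1\right) l = - 7 C + \left(-1 + l\right) l = - 7 C + l \left(-1 + l\right)$)
$1564 N{\left(c{\left(-2 \right)} 5,Y{\left(0,-1 \right)} \right)} = 1564 \left(\left(12 \left(-1\right)\right)^{2} - 12 \left(-1\right) - 7 \left(\left(-1\right) 5\right)\right) = 1564 \left(\left(-12\right)^{2} - -12 - -35\right) = 1564 \left(144 + 12 + 35\right) = 1564 \cdot 191 = 298724$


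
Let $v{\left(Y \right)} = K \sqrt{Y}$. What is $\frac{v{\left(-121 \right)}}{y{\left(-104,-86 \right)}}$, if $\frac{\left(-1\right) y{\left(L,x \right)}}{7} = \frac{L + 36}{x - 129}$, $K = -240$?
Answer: $\frac{141900 i}{119} \approx 1192.4 i$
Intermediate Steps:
$y{\left(L,x \right)} = - \frac{7 \left(36 + L\right)}{-129 + x}$ ($y{\left(L,x \right)} = - 7 \frac{L + 36}{x - 129} = - 7 \frac{36 + L}{-129 + x} = - \frac{7 \left(36 + L\right)}{-129 + x}$)
$v{\left(Y \right)} = - 240 \sqrt{Y}$
$\frac{v{\left(-121 \right)}}{y{\left(-104,-86 \right)}} = \frac{\left(-240\right) \sqrt{-121}}{7 \frac{1}{-129 - 86} \left(-36 - -104\right)} = \frac{\left(-240\right) 11 i}{7 \frac{1}{-215} \left(-36 + 104\right)} = \frac{\left(-2640\right) i}{7 \left(- \frac{1}{215}\right) 68} = \frac{\left(-2640\right) i}{- \frac{476}{215}} = - 2640 i \left(- \frac{215}{476}\right) = \frac{141900 i}{119}$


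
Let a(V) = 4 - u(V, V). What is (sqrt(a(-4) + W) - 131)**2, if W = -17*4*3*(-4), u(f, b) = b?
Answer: 17985 - 524*sqrt(206) ≈ 10464.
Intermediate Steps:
W = 816 (W = -204*(-4) = -17*(-48) = 816)
a(V) = 4 - V
(sqrt(a(-4) + W) - 131)**2 = (sqrt((4 - 1*(-4)) + 816) - 131)**2 = (sqrt((4 + 4) + 816) - 131)**2 = (sqrt(8 + 816) - 131)**2 = (sqrt(824) - 131)**2 = (2*sqrt(206) - 131)**2 = (-131 + 2*sqrt(206))**2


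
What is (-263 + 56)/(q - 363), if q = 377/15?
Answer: 3105/5068 ≈ 0.61267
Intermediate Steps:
q = 377/15 (q = 377*(1/15) = 377/15 ≈ 25.133)
(-263 + 56)/(q - 363) = (-263 + 56)/(377/15 - 363) = -207/(-5068/15) = -207*(-15/5068) = 3105/5068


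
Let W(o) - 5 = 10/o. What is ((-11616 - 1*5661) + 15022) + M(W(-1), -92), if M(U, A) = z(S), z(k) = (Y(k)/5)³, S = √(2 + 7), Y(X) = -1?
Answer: -281876/125 ≈ -2255.0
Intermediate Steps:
W(o) = 5 + 10/o
S = 3 (S = √9 = 3)
z(k) = -1/125 (z(k) = (-1/5)³ = (-1*⅕)³ = (-⅕)³ = -1/125)
M(U, A) = -1/125
((-11616 - 1*5661) + 15022) + M(W(-1), -92) = ((-11616 - 1*5661) + 15022) - 1/125 = ((-11616 - 5661) + 15022) - 1/125 = (-17277 + 15022) - 1/125 = -2255 - 1/125 = -281876/125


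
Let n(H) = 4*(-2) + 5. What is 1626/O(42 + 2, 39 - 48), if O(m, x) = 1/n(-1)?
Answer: -4878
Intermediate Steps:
n(H) = -3 (n(H) = -8 + 5 = -3)
O(m, x) = -⅓ (O(m, x) = 1/(-3) = -⅓)
1626/O(42 + 2, 39 - 48) = 1626/(-⅓) = 1626*(-3) = -4878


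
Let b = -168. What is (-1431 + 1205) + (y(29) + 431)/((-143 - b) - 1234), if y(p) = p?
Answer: -273694/1209 ≈ -226.38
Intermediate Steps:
(-1431 + 1205) + (y(29) + 431)/((-143 - b) - 1234) = (-1431 + 1205) + (29 + 431)/((-143 - 1*(-168)) - 1234) = -226 + 460/((-143 + 168) - 1234) = -226 + 460/(25 - 1234) = -226 + 460/(-1209) = -226 + 460*(-1/1209) = -226 - 460/1209 = -273694/1209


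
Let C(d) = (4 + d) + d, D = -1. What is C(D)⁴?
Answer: 16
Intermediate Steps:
C(d) = 4 + 2*d
C(D)⁴ = (4 + 2*(-1))⁴ = (4 - 2)⁴ = 2⁴ = 16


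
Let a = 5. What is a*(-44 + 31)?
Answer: -65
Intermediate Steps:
a*(-44 + 31) = 5*(-44 + 31) = 5*(-13) = -65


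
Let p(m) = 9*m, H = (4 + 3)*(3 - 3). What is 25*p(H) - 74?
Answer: -74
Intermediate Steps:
H = 0 (H = 7*0 = 0)
25*p(H) - 74 = 25*(9*0) - 74 = 25*0 - 74 = 0 - 74 = -74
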